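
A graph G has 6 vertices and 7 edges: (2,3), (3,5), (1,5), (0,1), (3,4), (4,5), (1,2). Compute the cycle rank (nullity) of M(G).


Cycle rank (nullity) = |E| - r(M) = |E| - (|V| - c).
|E| = 7, |V| = 6, c = 1.
Nullity = 7 - (6 - 1) = 7 - 5 = 2.

2


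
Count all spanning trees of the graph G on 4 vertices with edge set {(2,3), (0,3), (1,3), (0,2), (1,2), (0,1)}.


By Kirchhoff's matrix tree theorem, the number of spanning trees equals
the determinant of any cofactor of the Laplacian matrix L.
G has 4 vertices and 6 edges.
Computing the (3 x 3) cofactor determinant gives 16.

16


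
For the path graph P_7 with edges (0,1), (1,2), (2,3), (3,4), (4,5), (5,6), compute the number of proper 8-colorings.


P(P_7, k) = k * (k-1)^(6).
P(8) = 8 * 7^6 = 8 * 117649 = 941192.

941192


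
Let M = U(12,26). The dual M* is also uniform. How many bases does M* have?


The dual of U(r,n) is U(n-r, n) = U(14,26).
Bases of U(14,26) are all (14)-element subsets.
|B(M*)| = (26 choose 14) = 9657700.

9657700


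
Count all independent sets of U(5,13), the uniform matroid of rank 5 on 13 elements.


Independent sets of U(5,13) are all subsets of size <= 5.
Count = (13 choose 0) + (13 choose 1) + (13 choose 2) + (13 choose 3) + (13 choose 4) + (13 choose 5)
     = 1 + 13 + 78 + 286 + 715 + 1287
     = 2380.

2380


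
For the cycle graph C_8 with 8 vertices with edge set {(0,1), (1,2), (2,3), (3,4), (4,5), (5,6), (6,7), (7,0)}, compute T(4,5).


T(C_8; x,y) = x + x^2 + ... + x^(7) + y.
T(4,5) = 4^1 + 4^2 + 4^3 + 4^4 + 4^5 + 4^6 + 4^7 + 5
= 4 + 16 + 64 + 256 + 1024 + 4096 + 16384 + 5
= 21849.

21849


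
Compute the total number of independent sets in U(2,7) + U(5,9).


For a direct sum, |I(M1+M2)| = |I(M1)| * |I(M2)|.
|I(U(2,7))| = sum C(7,k) for k=0..2 = 29.
|I(U(5,9))| = sum C(9,k) for k=0..5 = 382.
Total = 29 * 382 = 11078.

11078


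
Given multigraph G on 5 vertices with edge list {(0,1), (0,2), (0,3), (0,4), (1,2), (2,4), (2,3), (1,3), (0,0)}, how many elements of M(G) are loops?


In a graphic matroid, a loop is a self-loop edge (u,u) with rank 0.
Examining all 9 edges for self-loops...
Self-loops found: (0,0)
Number of loops = 1.

1


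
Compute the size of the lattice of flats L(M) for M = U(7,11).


Flats of U(7,11): every subset of size < 7 is a flat, plus E itself.
Count = (11 choose 0) + (11 choose 1) + (11 choose 2) + (11 choose 3) + (11 choose 4) + (11 choose 5) + (11 choose 6) + 1
     = 1 + 11 + 55 + 165 + 330 + 462 + 462 + 1
     = 1487.

1487


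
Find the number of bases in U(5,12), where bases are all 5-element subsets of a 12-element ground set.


Bases of U(5,12) are all 5-element subsets of the 12-element ground set.
Number of bases = C(12,5).
(12 choose 5) = 792.

792


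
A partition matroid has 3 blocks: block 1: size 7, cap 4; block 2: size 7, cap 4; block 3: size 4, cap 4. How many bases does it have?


A basis picks exactly ci elements from block i.
Number of bases = product of C(|Si|, ci).
= C(7,4) * C(7,4) * C(4,4)
= 35 * 35 * 1
= 1225.

1225


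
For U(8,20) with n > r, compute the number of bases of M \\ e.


Deleting e from U(8,20) gives U(8,19) since n > r.
Bases of U(8,19) = (19 choose 8) = 75582.

75582


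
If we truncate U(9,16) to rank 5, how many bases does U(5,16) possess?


Truncating U(9,16) to rank 5 gives U(5,16).
Bases of U(5,16) are all 5-element subsets of 16 elements.
Number of bases = C(16,5) = 16! / (5! * 11!) = 4368.

4368


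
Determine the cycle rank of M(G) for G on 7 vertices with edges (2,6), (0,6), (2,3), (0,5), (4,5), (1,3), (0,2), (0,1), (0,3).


Cycle rank (nullity) = |E| - r(M) = |E| - (|V| - c).
|E| = 9, |V| = 7, c = 1.
Nullity = 9 - (7 - 1) = 9 - 6 = 3.

3


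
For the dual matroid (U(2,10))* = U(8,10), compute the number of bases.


The dual of U(r,n) is U(n-r, n) = U(8,10).
Bases of U(8,10) are all (8)-element subsets.
|B(M*)| = C(10,8) = 10! / (8! * 2!) = 45.

45


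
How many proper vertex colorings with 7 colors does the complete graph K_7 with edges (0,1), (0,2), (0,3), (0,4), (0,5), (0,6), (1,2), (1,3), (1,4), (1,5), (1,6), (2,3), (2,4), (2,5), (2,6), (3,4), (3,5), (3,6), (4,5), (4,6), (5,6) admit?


P(K_7, k) = k(k-1)(k-2)...(k-6).
P(7) = (7) * (6) * (5) * (4) * (3) * (2) * (1) = 5040.

5040


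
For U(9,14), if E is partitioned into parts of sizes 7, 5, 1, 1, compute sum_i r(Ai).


r(Ai) = min(|Ai|, 9) for each part.
Sum = min(7,9) + min(5,9) + min(1,9) + min(1,9)
    = 7 + 5 + 1 + 1
    = 14.

14


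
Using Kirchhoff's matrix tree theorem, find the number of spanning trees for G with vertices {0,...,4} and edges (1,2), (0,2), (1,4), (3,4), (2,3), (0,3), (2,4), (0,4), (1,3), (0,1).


By Kirchhoff's matrix tree theorem, the number of spanning trees equals
the determinant of any cofactor of the Laplacian matrix L.
G has 5 vertices and 10 edges.
Computing the (4 x 4) cofactor determinant gives 125.

125


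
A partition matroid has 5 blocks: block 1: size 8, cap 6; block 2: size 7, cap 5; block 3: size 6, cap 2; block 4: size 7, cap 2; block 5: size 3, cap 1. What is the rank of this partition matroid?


Rank of a partition matroid = sum of min(|Si|, ci) for each block.
= min(8,6) + min(7,5) + min(6,2) + min(7,2) + min(3,1)
= 6 + 5 + 2 + 2 + 1
= 16.

16


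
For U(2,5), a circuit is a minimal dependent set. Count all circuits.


In U(2,5), circuits are the (3)-element subsets.
Any set of 3 elements is dependent, and removing any one element gives
an independent set of size 2, so it is a minimal dependent set.
Number of circuits = C(5,3) = 5! / (3! * 2!) = 10.

10


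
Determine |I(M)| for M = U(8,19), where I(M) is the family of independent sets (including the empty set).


Independent sets of U(8,19) are all subsets of size <= 8.
Count = C(19,0) + C(19,1) + C(19,2) + C(19,3) + C(19,4) + C(19,5) + C(19,6) + C(19,7) + C(19,8)
     = 1 + 19 + 171 + 969 + 3876 + 11628 + 27132 + 50388 + 75582
     = 169766.

169766


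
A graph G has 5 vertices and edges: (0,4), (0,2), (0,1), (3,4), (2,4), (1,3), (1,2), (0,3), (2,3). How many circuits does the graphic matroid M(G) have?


A circuit in a graphic matroid = edge set of a simple cycle.
G has 5 vertices and 9 edges.
Enumerating all minimal edge subsets forming cycles...
Total circuits found: 22.

22


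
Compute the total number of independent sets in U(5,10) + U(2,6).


For a direct sum, |I(M1+M2)| = |I(M1)| * |I(M2)|.
|I(U(5,10))| = sum C(10,k) for k=0..5 = 638.
|I(U(2,6))| = sum C(6,k) for k=0..2 = 22.
Total = 638 * 22 = 14036.

14036


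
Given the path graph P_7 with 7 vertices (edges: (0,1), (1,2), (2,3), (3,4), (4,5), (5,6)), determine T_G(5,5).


A path on 7 vertices is a tree with 6 edges.
T(x,y) = x^(6) for any tree.
T(5,5) = 5^6 = 15625.

15625


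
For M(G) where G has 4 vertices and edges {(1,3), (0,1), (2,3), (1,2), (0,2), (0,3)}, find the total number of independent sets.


An independent set in a graphic matroid is an acyclic edge subset.
G has 4 vertices and 6 edges.
Enumerate all 2^6 = 64 subsets, checking for acyclicity.
Total independent sets = 38.

38


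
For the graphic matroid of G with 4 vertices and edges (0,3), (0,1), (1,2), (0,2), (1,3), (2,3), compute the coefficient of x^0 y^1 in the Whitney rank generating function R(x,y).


R(x,y) = sum over A in 2^E of x^(r(E)-r(A)) * y^(|A|-r(A)).
G has 4 vertices, 6 edges. r(E) = 3.
Enumerate all 2^6 = 64 subsets.
Count subsets with r(E)-r(A)=0 and |A|-r(A)=1: 15.

15


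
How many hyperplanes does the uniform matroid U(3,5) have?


Hyperplanes of U(3,5) are flats of rank 2.
In a uniform matroid, these are exactly the (2)-element subsets.
Count = (5 choose 2) = 10.

10


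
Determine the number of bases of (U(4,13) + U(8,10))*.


(M1+M2)* = M1* + M2*.
M1* = U(9,13), bases: C(13,9) = 715.
M2* = U(2,10), bases: C(10,2) = 45.
|B(M*)| = 715 * 45 = 32175.

32175


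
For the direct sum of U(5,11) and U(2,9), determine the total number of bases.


Bases of a direct sum M1 + M2: |B| = |B(M1)| * |B(M2)|.
|B(U(5,11))| = C(11,5) = 462.
|B(U(2,9))| = C(9,2) = 36.
Total bases = 462 * 36 = 16632.

16632


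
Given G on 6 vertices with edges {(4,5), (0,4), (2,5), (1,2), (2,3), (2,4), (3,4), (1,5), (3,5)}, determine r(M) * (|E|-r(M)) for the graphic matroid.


r(M) = |V| - c = 6 - 1 = 5.
nullity = |E| - r(M) = 9 - 5 = 4.
Product = 5 * 4 = 20.

20


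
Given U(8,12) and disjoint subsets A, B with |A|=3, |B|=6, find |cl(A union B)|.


|A union B| = 3 + 6 = 9 (disjoint).
In U(8,12), cl(S) = S if |S| < 8, else cl(S) = E.
Since 9 >= 8, cl(A union B) = E.
|cl(A union B)| = 12.

12


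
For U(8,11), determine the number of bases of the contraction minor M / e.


Contracting e from U(8,11) gives U(7,10).
Bases of U(7,10) = C(10,7) = 10! / (7! * 3!) = 120.

120


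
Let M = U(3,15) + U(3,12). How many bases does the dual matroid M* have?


(M1+M2)* = M1* + M2*.
M1* = U(12,15), bases: C(15,12) = 455.
M2* = U(9,12), bases: C(12,9) = 220.
|B(M*)| = 455 * 220 = 100100.

100100


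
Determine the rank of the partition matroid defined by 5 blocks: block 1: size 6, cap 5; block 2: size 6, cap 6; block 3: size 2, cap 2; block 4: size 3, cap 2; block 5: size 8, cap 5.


Rank of a partition matroid = sum of min(|Si|, ci) for each block.
= min(6,5) + min(6,6) + min(2,2) + min(3,2) + min(8,5)
= 5 + 6 + 2 + 2 + 5
= 20.

20


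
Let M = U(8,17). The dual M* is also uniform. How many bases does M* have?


The dual of U(r,n) is U(n-r, n) = U(9,17).
Bases of U(9,17) are all (9)-element subsets.
|B(M*)| = C(17,9) = 24310.

24310


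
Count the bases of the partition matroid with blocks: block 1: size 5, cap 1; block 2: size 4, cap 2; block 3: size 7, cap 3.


A basis picks exactly ci elements from block i.
Number of bases = product of C(|Si|, ci).
= C(5,1) * C(4,2) * C(7,3)
= 5 * 6 * 35
= 1050.

1050


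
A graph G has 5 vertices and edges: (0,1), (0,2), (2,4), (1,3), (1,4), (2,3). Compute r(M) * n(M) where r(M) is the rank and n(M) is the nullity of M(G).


r(M) = |V| - c = 5 - 1 = 4.
nullity = |E| - r(M) = 6 - 4 = 2.
Product = 4 * 2 = 8.

8


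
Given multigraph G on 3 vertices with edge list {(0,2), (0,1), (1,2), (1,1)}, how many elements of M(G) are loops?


In a graphic matroid, a loop is a self-loop edge (u,u) with rank 0.
Examining all 4 edges for self-loops...
Self-loops found: (1,1)
Number of loops = 1.

1


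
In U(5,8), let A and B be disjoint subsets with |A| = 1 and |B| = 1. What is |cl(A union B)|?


|A union B| = 1 + 1 = 2 (disjoint).
In U(5,8), cl(S) = S if |S| < 5, else cl(S) = E.
Since 2 < 5, cl(A union B) = A union B.
|cl(A union B)| = 2.

2


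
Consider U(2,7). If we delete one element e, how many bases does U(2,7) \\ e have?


Deleting e from U(2,7) gives U(2,6) since n > r.
Bases of U(2,6) = C(6,2) = 6! / (2! * 4!) = 15.

15


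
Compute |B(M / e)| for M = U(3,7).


Contracting e from U(3,7) gives U(2,6).
Bases of U(2,6) = (6 choose 2) = 15.

15


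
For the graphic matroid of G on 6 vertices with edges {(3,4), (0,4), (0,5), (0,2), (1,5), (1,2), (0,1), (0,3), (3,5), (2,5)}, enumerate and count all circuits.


A circuit in a graphic matroid = edge set of a simple cycle.
G has 6 vertices and 10 edges.
Enumerating all minimal edge subsets forming cycles...
Total circuits found: 18.

18


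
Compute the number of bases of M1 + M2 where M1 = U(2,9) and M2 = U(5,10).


Bases of a direct sum M1 + M2: |B| = |B(M1)| * |B(M2)|.
|B(U(2,9))| = C(9,2) = 36.
|B(U(5,10))| = C(10,5) = 252.
Total bases = 36 * 252 = 9072.

9072


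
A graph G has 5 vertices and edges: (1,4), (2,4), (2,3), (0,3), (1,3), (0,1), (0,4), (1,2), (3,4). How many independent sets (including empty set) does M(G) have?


An independent set in a graphic matroid is an acyclic edge subset.
G has 5 vertices and 9 edges.
Enumerate all 2^9 = 512 subsets, checking for acyclicity.
Total independent sets = 198.

198


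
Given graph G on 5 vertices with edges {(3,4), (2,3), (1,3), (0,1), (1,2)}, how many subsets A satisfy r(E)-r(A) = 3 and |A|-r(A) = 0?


R(x,y) = sum over A in 2^E of x^(r(E)-r(A)) * y^(|A|-r(A)).
G has 5 vertices, 5 edges. r(E) = 4.
Enumerate all 2^5 = 32 subsets.
Count subsets with r(E)-r(A)=3 and |A|-r(A)=0: 5.

5


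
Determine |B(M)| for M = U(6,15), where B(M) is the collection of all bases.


Bases of U(6,15) are all 6-element subsets of the 15-element ground set.
Number of bases = C(15,6).
C(15,6) = 5005.

5005


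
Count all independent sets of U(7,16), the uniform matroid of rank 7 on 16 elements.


Independent sets of U(7,16) are all subsets of size <= 7.
Count = C(16,0) + C(16,1) + C(16,2) + C(16,3) + C(16,4) + C(16,5) + C(16,6) + C(16,7)
     = 1 + 16 + 120 + 560 + 1820 + 4368 + 8008 + 11440
     = 26333.

26333


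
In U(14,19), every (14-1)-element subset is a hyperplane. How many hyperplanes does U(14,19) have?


Hyperplanes of U(14,19) are flats of rank 13.
In a uniform matroid, these are exactly the (13)-element subsets.
Count = C(19,13) = 27132.

27132


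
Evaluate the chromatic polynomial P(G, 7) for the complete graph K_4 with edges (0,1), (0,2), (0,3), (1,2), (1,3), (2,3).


P(K_4, k) = k(k-1)(k-2)...(k-3).
P(7) = (7) * (6) * (5) * (4) = 840.

840


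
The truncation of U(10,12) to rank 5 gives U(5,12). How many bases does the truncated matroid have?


Truncating U(10,12) to rank 5 gives U(5,12).
Bases of U(5,12) are all 5-element subsets of 12 elements.
Number of bases = C(12,5) = 792.

792


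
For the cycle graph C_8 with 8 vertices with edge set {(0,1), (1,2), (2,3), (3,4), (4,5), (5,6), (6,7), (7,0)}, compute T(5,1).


T(C_8; x,y) = x + x^2 + ... + x^(7) + y.
T(5,1) = 5^1 + 5^2 + 5^3 + 5^4 + 5^5 + 5^6 + 5^7 + 1
= 5 + 25 + 125 + 625 + 3125 + 15625 + 78125 + 1
= 97656.

97656


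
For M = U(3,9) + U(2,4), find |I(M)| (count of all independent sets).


For a direct sum, |I(M1+M2)| = |I(M1)| * |I(M2)|.
|I(U(3,9))| = sum C(9,k) for k=0..3 = 130.
|I(U(2,4))| = sum C(4,k) for k=0..2 = 11.
Total = 130 * 11 = 1430.

1430


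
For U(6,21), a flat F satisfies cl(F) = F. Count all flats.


Flats of U(6,21): every subset of size < 6 is a flat, plus E itself.
Count = (21 choose 0) + (21 choose 1) + (21 choose 2) + (21 choose 3) + (21 choose 4) + (21 choose 5) + 1
     = 1 + 21 + 210 + 1330 + 5985 + 20349 + 1
     = 27897.

27897


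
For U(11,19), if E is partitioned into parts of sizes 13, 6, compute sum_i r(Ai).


r(Ai) = min(|Ai|, 11) for each part.
Sum = min(13,11) + min(6,11)
    = 11 + 6
    = 17.

17


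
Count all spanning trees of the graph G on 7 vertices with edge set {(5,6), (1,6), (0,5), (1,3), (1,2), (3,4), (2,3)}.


By Kirchhoff's matrix tree theorem, the number of spanning trees equals
the determinant of any cofactor of the Laplacian matrix L.
G has 7 vertices and 7 edges.
Computing the (6 x 6) cofactor determinant gives 3.

3


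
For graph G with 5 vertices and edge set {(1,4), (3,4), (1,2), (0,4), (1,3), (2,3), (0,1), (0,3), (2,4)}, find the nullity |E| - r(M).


Cycle rank (nullity) = |E| - r(M) = |E| - (|V| - c).
|E| = 9, |V| = 5, c = 1.
Nullity = 9 - (5 - 1) = 9 - 4 = 5.

5


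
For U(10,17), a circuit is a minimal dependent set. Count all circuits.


In U(10,17), circuits are the (11)-element subsets.
Any set of 11 elements is dependent, and removing any one element gives
an independent set of size 10, so it is a minimal dependent set.
Number of circuits = (17 choose 11) = 12376.

12376


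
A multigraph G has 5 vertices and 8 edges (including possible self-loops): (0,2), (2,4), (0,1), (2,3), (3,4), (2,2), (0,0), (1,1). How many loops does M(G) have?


In a graphic matroid, a loop is a self-loop edge (u,u) with rank 0.
Examining all 8 edges for self-loops...
Self-loops found: (2,2), (0,0), (1,1)
Number of loops = 3.

3


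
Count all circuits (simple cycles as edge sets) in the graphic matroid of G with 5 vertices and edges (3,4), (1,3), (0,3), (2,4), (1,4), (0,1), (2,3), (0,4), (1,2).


A circuit in a graphic matroid = edge set of a simple cycle.
G has 5 vertices and 9 edges.
Enumerating all minimal edge subsets forming cycles...
Total circuits found: 22.

22


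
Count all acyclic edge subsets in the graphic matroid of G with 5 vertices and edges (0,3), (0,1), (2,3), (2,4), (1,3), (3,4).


An independent set in a graphic matroid is an acyclic edge subset.
G has 5 vertices and 6 edges.
Enumerate all 2^6 = 64 subsets, checking for acyclicity.
Total independent sets = 49.

49


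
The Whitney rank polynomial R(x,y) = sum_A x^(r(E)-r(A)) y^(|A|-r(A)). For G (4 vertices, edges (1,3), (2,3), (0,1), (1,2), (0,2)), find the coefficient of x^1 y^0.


R(x,y) = sum over A in 2^E of x^(r(E)-r(A)) * y^(|A|-r(A)).
G has 4 vertices, 5 edges. r(E) = 3.
Enumerate all 2^5 = 32 subsets.
Count subsets with r(E)-r(A)=1 and |A|-r(A)=0: 10.

10


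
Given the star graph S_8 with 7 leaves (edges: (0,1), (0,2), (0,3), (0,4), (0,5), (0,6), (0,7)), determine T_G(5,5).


A star on 8 vertices is a tree with 7 edges.
T(x,y) = x^(7) for any tree.
T(5,5) = 5^7 = 78125.

78125


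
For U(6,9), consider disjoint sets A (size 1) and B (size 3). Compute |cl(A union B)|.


|A union B| = 1 + 3 = 4 (disjoint).
In U(6,9), cl(S) = S if |S| < 6, else cl(S) = E.
Since 4 < 6, cl(A union B) = A union B.
|cl(A union B)| = 4.

4


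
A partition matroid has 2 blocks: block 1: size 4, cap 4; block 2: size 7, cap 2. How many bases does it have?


A basis picks exactly ci elements from block i.
Number of bases = product of C(|Si|, ci).
= C(4,4) * C(7,2)
= 1 * 21
= 21.

21


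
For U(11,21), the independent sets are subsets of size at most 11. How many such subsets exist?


Independent sets of U(11,21) are all subsets of size <= 11.
Count = (21 choose 0) + (21 choose 1) + (21 choose 2) + (21 choose 3) + (21 choose 4) + (21 choose 5) + (21 choose 6) + (21 choose 7) + (21 choose 8) + (21 choose 9) + (21 choose 10) + (21 choose 11)
     = 1 + 21 + 210 + 1330 + 5985 + 20349 + 54264 + 116280 + 203490 + 293930 + 352716 + 352716
     = 1401292.

1401292


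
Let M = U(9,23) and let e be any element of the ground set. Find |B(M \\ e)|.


Deleting e from U(9,23) gives U(9,22) since n > r.
Bases of U(9,22) = C(22,9) = 22! / (9! * 13!) = 497420.

497420


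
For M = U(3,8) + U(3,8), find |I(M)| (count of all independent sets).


For a direct sum, |I(M1+M2)| = |I(M1)| * |I(M2)|.
|I(U(3,8))| = sum C(8,k) for k=0..3 = 93.
|I(U(3,8))| = sum C(8,k) for k=0..3 = 93.
Total = 93 * 93 = 8649.

8649


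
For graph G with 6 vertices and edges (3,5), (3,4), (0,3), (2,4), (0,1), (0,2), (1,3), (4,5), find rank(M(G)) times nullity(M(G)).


r(M) = |V| - c = 6 - 1 = 5.
nullity = |E| - r(M) = 8 - 5 = 3.
Product = 5 * 3 = 15.

15


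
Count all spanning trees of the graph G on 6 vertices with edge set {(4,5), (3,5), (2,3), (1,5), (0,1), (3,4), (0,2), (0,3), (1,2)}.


By Kirchhoff's matrix tree theorem, the number of spanning trees equals
the determinant of any cofactor of the Laplacian matrix L.
G has 6 vertices and 9 edges.
Computing the (5 x 5) cofactor determinant gives 64.

64


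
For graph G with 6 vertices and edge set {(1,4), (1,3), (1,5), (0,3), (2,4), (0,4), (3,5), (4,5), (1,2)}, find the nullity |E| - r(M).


Cycle rank (nullity) = |E| - r(M) = |E| - (|V| - c).
|E| = 9, |V| = 6, c = 1.
Nullity = 9 - (6 - 1) = 9 - 5 = 4.

4


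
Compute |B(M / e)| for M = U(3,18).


Contracting e from U(3,18) gives U(2,17).
Bases of U(2,17) = C(17,2) = (17 * 16) / (1 * 2) = 136.

136


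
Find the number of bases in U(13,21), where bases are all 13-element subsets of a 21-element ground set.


Bases of U(13,21) are all 13-element subsets of the 21-element ground set.
Number of bases = C(21,13).
(21 choose 13) = 203490.

203490


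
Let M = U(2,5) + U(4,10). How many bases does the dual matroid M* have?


(M1+M2)* = M1* + M2*.
M1* = U(3,5), bases: C(5,3) = 10.
M2* = U(6,10), bases: C(10,6) = 210.
|B(M*)| = 10 * 210 = 2100.

2100


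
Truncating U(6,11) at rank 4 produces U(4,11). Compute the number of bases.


Truncating U(6,11) to rank 4 gives U(4,11).
Bases of U(4,11) are all 4-element subsets of 11 elements.
Number of bases = C(11,4) = 11! / (4! * 7!) = 330.

330


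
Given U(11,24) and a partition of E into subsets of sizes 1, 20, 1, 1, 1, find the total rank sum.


r(Ai) = min(|Ai|, 11) for each part.
Sum = min(1,11) + min(20,11) + min(1,11) + min(1,11) + min(1,11)
    = 1 + 11 + 1 + 1 + 1
    = 15.

15


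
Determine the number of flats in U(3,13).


Flats of U(3,13): every subset of size < 3 is a flat, plus E itself.
Count = C(13,0) + C(13,1) + C(13,2) + 1
     = 1 + 13 + 78 + 1
     = 93.

93


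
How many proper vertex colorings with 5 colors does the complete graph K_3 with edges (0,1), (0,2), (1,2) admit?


P(K_3, k) = k(k-1)(k-2)...(k-2).
P(5) = (5) * (4) * (3) = 60.

60


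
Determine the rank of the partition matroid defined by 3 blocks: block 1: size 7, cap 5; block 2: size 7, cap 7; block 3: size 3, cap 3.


Rank of a partition matroid = sum of min(|Si|, ci) for each block.
= min(7,5) + min(7,7) + min(3,3)
= 5 + 7 + 3
= 15.

15


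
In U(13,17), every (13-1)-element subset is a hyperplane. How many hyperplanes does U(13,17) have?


Hyperplanes of U(13,17) are flats of rank 12.
In a uniform matroid, these are exactly the (12)-element subsets.
Count = C(17,12) = 17! / (12! * 5!) = 6188.

6188


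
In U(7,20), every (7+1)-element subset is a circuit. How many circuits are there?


In U(7,20), circuits are the (8)-element subsets.
Any set of 8 elements is dependent, and removing any one element gives
an independent set of size 7, so it is a minimal dependent set.
Number of circuits = (20 choose 8) = 125970.

125970


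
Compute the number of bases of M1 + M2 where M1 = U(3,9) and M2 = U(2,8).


Bases of a direct sum M1 + M2: |B| = |B(M1)| * |B(M2)|.
|B(U(3,9))| = C(9,3) = 84.
|B(U(2,8))| = C(8,2) = 28.
Total bases = 84 * 28 = 2352.

2352


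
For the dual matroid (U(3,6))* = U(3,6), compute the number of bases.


The dual of U(r,n) is U(n-r, n) = U(3,6).
Bases of U(3,6) are all (3)-element subsets.
|B(M*)| = C(6,3) = (6 * 5 * 4) / (1 * 2 * 3) = 20.

20


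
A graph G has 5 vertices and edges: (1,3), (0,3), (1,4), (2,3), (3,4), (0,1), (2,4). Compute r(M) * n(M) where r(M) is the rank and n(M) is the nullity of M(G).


r(M) = |V| - c = 5 - 1 = 4.
nullity = |E| - r(M) = 7 - 4 = 3.
Product = 4 * 3 = 12.

12


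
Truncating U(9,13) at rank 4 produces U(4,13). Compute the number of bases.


Truncating U(9,13) to rank 4 gives U(4,13).
Bases of U(4,13) are all 4-element subsets of 13 elements.
Number of bases = (13 choose 4) = 715.

715


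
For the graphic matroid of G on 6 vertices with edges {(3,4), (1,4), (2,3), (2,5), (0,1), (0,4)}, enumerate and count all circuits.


A circuit in a graphic matroid = edge set of a simple cycle.
G has 6 vertices and 6 edges.
Enumerating all minimal edge subsets forming cycles...
Total circuits found: 1.

1


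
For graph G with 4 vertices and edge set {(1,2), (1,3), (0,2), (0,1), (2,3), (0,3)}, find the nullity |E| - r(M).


Cycle rank (nullity) = |E| - r(M) = |E| - (|V| - c).
|E| = 6, |V| = 4, c = 1.
Nullity = 6 - (4 - 1) = 6 - 3 = 3.

3


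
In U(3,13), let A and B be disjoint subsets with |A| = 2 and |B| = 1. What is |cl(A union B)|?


|A union B| = 2 + 1 = 3 (disjoint).
In U(3,13), cl(S) = S if |S| < 3, else cl(S) = E.
Since 3 >= 3, cl(A union B) = E.
|cl(A union B)| = 13.

13


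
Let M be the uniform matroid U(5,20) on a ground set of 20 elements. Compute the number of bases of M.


Bases of U(5,20) are all 5-element subsets of the 20-element ground set.
Number of bases = C(20,5).
C(20,5) = 15504.

15504


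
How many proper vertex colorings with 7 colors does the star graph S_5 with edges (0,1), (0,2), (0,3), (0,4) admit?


P(tree, k) = k * (k-1)^(4) for any tree on 5 vertices.
P(7) = 7 * 6^4 = 7 * 1296 = 9072.

9072


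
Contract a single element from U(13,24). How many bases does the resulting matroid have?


Contracting e from U(13,24) gives U(12,23).
Bases of U(12,23) = (23 choose 12) = 1352078.

1352078


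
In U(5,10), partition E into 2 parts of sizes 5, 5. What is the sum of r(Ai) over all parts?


r(Ai) = min(|Ai|, 5) for each part.
Sum = min(5,5) + min(5,5)
    = 5 + 5
    = 10.

10


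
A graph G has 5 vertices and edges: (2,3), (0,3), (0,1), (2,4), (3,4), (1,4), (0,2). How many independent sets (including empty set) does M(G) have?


An independent set in a graphic matroid is an acyclic edge subset.
G has 5 vertices and 7 edges.
Enumerate all 2^7 = 128 subsets, checking for acyclicity.
Total independent sets = 86.

86


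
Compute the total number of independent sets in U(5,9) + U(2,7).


For a direct sum, |I(M1+M2)| = |I(M1)| * |I(M2)|.
|I(U(5,9))| = sum C(9,k) for k=0..5 = 382.
|I(U(2,7))| = sum C(7,k) for k=0..2 = 29.
Total = 382 * 29 = 11078.

11078


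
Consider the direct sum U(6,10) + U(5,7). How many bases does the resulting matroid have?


Bases of a direct sum M1 + M2: |B| = |B(M1)| * |B(M2)|.
|B(U(6,10))| = C(10,6) = 210.
|B(U(5,7))| = C(7,5) = 21.
Total bases = 210 * 21 = 4410.

4410


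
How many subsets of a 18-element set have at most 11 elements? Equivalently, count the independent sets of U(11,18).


Independent sets of U(11,18) are all subsets of size <= 11.
Count = (18 choose 0) + (18 choose 1) + (18 choose 2) + (18 choose 3) + (18 choose 4) + (18 choose 5) + (18 choose 6) + (18 choose 7) + (18 choose 8) + (18 choose 9) + (18 choose 10) + (18 choose 11)
     = 1 + 18 + 153 + 816 + 3060 + 8568 + 18564 + 31824 + 43758 + 48620 + 43758 + 31824
     = 230964.

230964


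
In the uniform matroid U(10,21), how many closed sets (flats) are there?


Flats of U(10,21): every subset of size < 10 is a flat, plus E itself.
Count = (21 choose 0) + (21 choose 1) + (21 choose 2) + (21 choose 3) + (21 choose 4) + (21 choose 5) + (21 choose 6) + (21 choose 7) + (21 choose 8) + (21 choose 9) + 1
     = 1 + 21 + 210 + 1330 + 5985 + 20349 + 54264 + 116280 + 203490 + 293930 + 1
     = 695861.

695861


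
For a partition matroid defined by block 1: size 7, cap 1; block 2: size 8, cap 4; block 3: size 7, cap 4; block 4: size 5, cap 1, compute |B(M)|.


A basis picks exactly ci elements from block i.
Number of bases = product of C(|Si|, ci).
= C(7,1) * C(8,4) * C(7,4) * C(5,1)
= 7 * 70 * 35 * 5
= 85750.

85750


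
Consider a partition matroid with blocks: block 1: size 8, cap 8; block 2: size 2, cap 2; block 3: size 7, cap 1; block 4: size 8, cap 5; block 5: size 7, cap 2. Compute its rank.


Rank of a partition matroid = sum of min(|Si|, ci) for each block.
= min(8,8) + min(2,2) + min(7,1) + min(8,5) + min(7,2)
= 8 + 2 + 1 + 5 + 2
= 18.

18


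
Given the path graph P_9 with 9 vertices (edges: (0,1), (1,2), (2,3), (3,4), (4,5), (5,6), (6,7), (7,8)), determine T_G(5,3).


A path on 9 vertices is a tree with 8 edges.
T(x,y) = x^(8) for any tree.
T(5,3) = 5^8 = 390625.

390625


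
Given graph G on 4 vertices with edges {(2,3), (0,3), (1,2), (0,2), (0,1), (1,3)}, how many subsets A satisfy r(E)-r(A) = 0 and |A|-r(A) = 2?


R(x,y) = sum over A in 2^E of x^(r(E)-r(A)) * y^(|A|-r(A)).
G has 4 vertices, 6 edges. r(E) = 3.
Enumerate all 2^6 = 64 subsets.
Count subsets with r(E)-r(A)=0 and |A|-r(A)=2: 6.

6


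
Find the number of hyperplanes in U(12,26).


Hyperplanes of U(12,26) are flats of rank 11.
In a uniform matroid, these are exactly the (11)-element subsets.
Count = C(26,11) = 26! / (11! * 15!) = 7726160.

7726160


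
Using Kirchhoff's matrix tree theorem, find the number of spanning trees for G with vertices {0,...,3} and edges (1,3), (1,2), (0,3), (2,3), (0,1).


By Kirchhoff's matrix tree theorem, the number of spanning trees equals
the determinant of any cofactor of the Laplacian matrix L.
G has 4 vertices and 5 edges.
Computing the (3 x 3) cofactor determinant gives 8.

8


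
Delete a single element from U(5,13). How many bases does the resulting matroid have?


Deleting e from U(5,13) gives U(5,12) since n > r.
Bases of U(5,12) = (12 choose 5) = 792.

792


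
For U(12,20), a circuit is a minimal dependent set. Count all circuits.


In U(12,20), circuits are the (13)-element subsets.
Any set of 13 elements is dependent, and removing any one element gives
an independent set of size 12, so it is a minimal dependent set.
Number of circuits = C(20,13) = 20! / (13! * 7!) = 77520.

77520


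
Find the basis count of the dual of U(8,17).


The dual of U(r,n) is U(n-r, n) = U(9,17).
Bases of U(9,17) are all (9)-element subsets.
|B(M*)| = C(17,9) = 17! / (9! * 8!) = 24310.

24310


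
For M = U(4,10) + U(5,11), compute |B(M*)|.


(M1+M2)* = M1* + M2*.
M1* = U(6,10), bases: C(10,6) = 210.
M2* = U(6,11), bases: C(11,6) = 462.
|B(M*)| = 210 * 462 = 97020.

97020


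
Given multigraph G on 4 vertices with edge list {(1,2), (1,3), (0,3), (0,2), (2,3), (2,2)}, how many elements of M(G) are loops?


In a graphic matroid, a loop is a self-loop edge (u,u) with rank 0.
Examining all 6 edges for self-loops...
Self-loops found: (2,2)
Number of loops = 1.

1


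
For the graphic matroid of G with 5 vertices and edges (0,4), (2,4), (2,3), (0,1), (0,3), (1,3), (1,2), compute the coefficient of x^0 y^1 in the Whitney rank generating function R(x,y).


R(x,y) = sum over A in 2^E of x^(r(E)-r(A)) * y^(|A|-r(A)).
G has 5 vertices, 7 edges. r(E) = 4.
Enumerate all 2^7 = 128 subsets.
Count subsets with r(E)-r(A)=0 and |A|-r(A)=1: 20.

20


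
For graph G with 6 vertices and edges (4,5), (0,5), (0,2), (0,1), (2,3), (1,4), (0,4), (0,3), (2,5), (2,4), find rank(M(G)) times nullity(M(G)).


r(M) = |V| - c = 6 - 1 = 5.
nullity = |E| - r(M) = 10 - 5 = 5.
Product = 5 * 5 = 25.

25


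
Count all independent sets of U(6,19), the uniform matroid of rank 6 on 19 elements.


Independent sets of U(6,19) are all subsets of size <= 6.
Count = (19 choose 0) + (19 choose 1) + (19 choose 2) + (19 choose 3) + (19 choose 4) + (19 choose 5) + (19 choose 6)
     = 1 + 19 + 171 + 969 + 3876 + 11628 + 27132
     = 43796.

43796


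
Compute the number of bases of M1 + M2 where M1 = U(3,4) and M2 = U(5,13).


Bases of a direct sum M1 + M2: |B| = |B(M1)| * |B(M2)|.
|B(U(3,4))| = C(4,3) = 4.
|B(U(5,13))| = C(13,5) = 1287.
Total bases = 4 * 1287 = 5148.

5148


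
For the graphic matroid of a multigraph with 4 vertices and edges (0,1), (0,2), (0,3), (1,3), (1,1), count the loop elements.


In a graphic matroid, a loop is a self-loop edge (u,u) with rank 0.
Examining all 5 edges for self-loops...
Self-loops found: (1,1)
Number of loops = 1.

1


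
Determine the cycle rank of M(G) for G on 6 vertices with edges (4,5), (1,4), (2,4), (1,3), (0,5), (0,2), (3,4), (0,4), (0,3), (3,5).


Cycle rank (nullity) = |E| - r(M) = |E| - (|V| - c).
|E| = 10, |V| = 6, c = 1.
Nullity = 10 - (6 - 1) = 10 - 5 = 5.

5


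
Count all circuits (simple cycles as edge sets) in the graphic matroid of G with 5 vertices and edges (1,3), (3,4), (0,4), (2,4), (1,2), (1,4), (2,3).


A circuit in a graphic matroid = edge set of a simple cycle.
G has 5 vertices and 7 edges.
Enumerating all minimal edge subsets forming cycles...
Total circuits found: 7.

7


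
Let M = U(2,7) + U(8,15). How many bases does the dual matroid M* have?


(M1+M2)* = M1* + M2*.
M1* = U(5,7), bases: C(7,5) = 21.
M2* = U(7,15), bases: C(15,7) = 6435.
|B(M*)| = 21 * 6435 = 135135.

135135


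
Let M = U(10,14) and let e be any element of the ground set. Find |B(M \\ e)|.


Deleting e from U(10,14) gives U(10,13) since n > r.
Bases of U(10,13) = (13 choose 10) = 286.

286


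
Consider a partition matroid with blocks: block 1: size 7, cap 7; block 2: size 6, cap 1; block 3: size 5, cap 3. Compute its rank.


Rank of a partition matroid = sum of min(|Si|, ci) for each block.
= min(7,7) + min(6,1) + min(5,3)
= 7 + 1 + 3
= 11.

11


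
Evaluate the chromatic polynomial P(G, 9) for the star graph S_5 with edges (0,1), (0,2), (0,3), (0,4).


P(tree, k) = k * (k-1)^(4) for any tree on 5 vertices.
P(9) = 9 * 8^4 = 9 * 4096 = 36864.

36864


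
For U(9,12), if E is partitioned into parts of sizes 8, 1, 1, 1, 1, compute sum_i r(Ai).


r(Ai) = min(|Ai|, 9) for each part.
Sum = min(8,9) + min(1,9) + min(1,9) + min(1,9) + min(1,9)
    = 8 + 1 + 1 + 1 + 1
    = 12.

12


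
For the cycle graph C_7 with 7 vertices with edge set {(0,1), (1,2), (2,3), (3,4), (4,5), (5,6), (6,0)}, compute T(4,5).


T(C_7; x,y) = x + x^2 + ... + x^(6) + y.
T(4,5) = 4^1 + 4^2 + 4^3 + 4^4 + 4^5 + 4^6 + 5
= 4 + 16 + 64 + 256 + 1024 + 4096 + 5
= 5465.

5465


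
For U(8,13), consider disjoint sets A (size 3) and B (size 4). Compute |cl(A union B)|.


|A union B| = 3 + 4 = 7 (disjoint).
In U(8,13), cl(S) = S if |S| < 8, else cl(S) = E.
Since 7 < 8, cl(A union B) = A union B.
|cl(A union B)| = 7.

7


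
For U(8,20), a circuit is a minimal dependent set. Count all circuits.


In U(8,20), circuits are the (9)-element subsets.
Any set of 9 elements is dependent, and removing any one element gives
an independent set of size 8, so it is a minimal dependent set.
Number of circuits = C(20,9) = 20! / (9! * 11!) = 167960.

167960


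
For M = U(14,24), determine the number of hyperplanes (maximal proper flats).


Hyperplanes of U(14,24) are flats of rank 13.
In a uniform matroid, these are exactly the (13)-element subsets.
Count = (24 choose 13) = 2496144.

2496144


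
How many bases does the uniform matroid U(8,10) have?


Bases of U(8,10) are all 8-element subsets of the 10-element ground set.
Number of bases = C(10,8).
C(10,8) = 45.

45


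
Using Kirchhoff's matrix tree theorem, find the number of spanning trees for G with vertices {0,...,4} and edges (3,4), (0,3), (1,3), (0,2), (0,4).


By Kirchhoff's matrix tree theorem, the number of spanning trees equals
the determinant of any cofactor of the Laplacian matrix L.
G has 5 vertices and 5 edges.
Computing the (4 x 4) cofactor determinant gives 3.

3


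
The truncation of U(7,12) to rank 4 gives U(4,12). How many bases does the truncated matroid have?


Truncating U(7,12) to rank 4 gives U(4,12).
Bases of U(4,12) are all 4-element subsets of 12 elements.
Number of bases = C(12,4) = (12 * 11 * 10 * 9) / (1 * 2 * 3 * 4) = 495.

495


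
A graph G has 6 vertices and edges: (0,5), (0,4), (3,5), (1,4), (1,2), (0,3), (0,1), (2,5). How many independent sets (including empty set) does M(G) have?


An independent set in a graphic matroid is an acyclic edge subset.
G has 6 vertices and 8 edges.
Enumerate all 2^8 = 256 subsets, checking for acyclicity.
Total independent sets = 180.

180


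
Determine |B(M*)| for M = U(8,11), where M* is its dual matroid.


The dual of U(r,n) is U(n-r, n) = U(3,11).
Bases of U(3,11) are all (3)-element subsets.
|B(M*)| = C(11,3) = 11! / (3! * 8!) = 165.

165


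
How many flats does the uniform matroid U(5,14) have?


Flats of U(5,14): every subset of size < 5 is a flat, plus E itself.
Count = C(14,0) + C(14,1) + C(14,2) + C(14,3) + C(14,4) + 1
     = 1 + 14 + 91 + 364 + 1001 + 1
     = 1472.

1472


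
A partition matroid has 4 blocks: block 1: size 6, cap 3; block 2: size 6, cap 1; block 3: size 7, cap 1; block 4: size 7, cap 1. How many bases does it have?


A basis picks exactly ci elements from block i.
Number of bases = product of C(|Si|, ci).
= C(6,3) * C(6,1) * C(7,1) * C(7,1)
= 20 * 6 * 7 * 7
= 5880.

5880


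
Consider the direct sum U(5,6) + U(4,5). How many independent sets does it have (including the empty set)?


For a direct sum, |I(M1+M2)| = |I(M1)| * |I(M2)|.
|I(U(5,6))| = sum C(6,k) for k=0..5 = 63.
|I(U(4,5))| = sum C(5,k) for k=0..4 = 31.
Total = 63 * 31 = 1953.

1953


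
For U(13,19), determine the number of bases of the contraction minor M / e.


Contracting e from U(13,19) gives U(12,18).
Bases of U(12,18) = C(18,12) = 18! / (12! * 6!) = 18564.

18564


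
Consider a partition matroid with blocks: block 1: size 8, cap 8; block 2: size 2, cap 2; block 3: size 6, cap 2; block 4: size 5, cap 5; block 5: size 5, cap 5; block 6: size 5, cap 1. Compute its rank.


Rank of a partition matroid = sum of min(|Si|, ci) for each block.
= min(8,8) + min(2,2) + min(6,2) + min(5,5) + min(5,5) + min(5,1)
= 8 + 2 + 2 + 5 + 5 + 1
= 23.

23


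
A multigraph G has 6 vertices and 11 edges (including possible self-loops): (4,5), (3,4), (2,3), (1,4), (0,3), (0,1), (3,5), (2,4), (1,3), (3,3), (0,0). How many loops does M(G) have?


In a graphic matroid, a loop is a self-loop edge (u,u) with rank 0.
Examining all 11 edges for self-loops...
Self-loops found: (3,3), (0,0)
Number of loops = 2.

2


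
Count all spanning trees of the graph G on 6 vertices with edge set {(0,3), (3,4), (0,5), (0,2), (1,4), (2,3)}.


By Kirchhoff's matrix tree theorem, the number of spanning trees equals
the determinant of any cofactor of the Laplacian matrix L.
G has 6 vertices and 6 edges.
Computing the (5 x 5) cofactor determinant gives 3.

3


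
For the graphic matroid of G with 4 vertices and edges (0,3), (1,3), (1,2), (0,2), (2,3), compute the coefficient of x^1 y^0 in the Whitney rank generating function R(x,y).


R(x,y) = sum over A in 2^E of x^(r(E)-r(A)) * y^(|A|-r(A)).
G has 4 vertices, 5 edges. r(E) = 3.
Enumerate all 2^5 = 32 subsets.
Count subsets with r(E)-r(A)=1 and |A|-r(A)=0: 10.

10


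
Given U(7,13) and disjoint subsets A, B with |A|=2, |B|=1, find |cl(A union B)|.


|A union B| = 2 + 1 = 3 (disjoint).
In U(7,13), cl(S) = S if |S| < 7, else cl(S) = E.
Since 3 < 7, cl(A union B) = A union B.
|cl(A union B)| = 3.

3


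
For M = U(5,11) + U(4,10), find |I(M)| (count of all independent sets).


For a direct sum, |I(M1+M2)| = |I(M1)| * |I(M2)|.
|I(U(5,11))| = sum C(11,k) for k=0..5 = 1024.
|I(U(4,10))| = sum C(10,k) for k=0..4 = 386.
Total = 1024 * 386 = 395264.

395264


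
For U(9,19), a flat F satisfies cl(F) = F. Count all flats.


Flats of U(9,19): every subset of size < 9 is a flat, plus E itself.
Count = C(19,0) + C(19,1) + C(19,2) + C(19,3) + C(19,4) + C(19,5) + C(19,6) + C(19,7) + C(19,8) + 1
     = 1 + 19 + 171 + 969 + 3876 + 11628 + 27132 + 50388 + 75582 + 1
     = 169767.

169767


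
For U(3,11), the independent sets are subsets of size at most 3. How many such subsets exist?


Independent sets of U(3,11) are all subsets of size <= 3.
Count = (11 choose 0) + (11 choose 1) + (11 choose 2) + (11 choose 3)
     = 1 + 11 + 55 + 165
     = 232.

232


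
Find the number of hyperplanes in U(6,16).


Hyperplanes of U(6,16) are flats of rank 5.
In a uniform matroid, these are exactly the (5)-element subsets.
Count = (16 choose 5) = 4368.

4368


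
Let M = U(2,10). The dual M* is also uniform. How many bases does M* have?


The dual of U(r,n) is U(n-r, n) = U(8,10).
Bases of U(8,10) are all (8)-element subsets.
|B(M*)| = (10 choose 8) = 45.

45


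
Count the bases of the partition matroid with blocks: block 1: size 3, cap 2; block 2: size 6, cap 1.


A basis picks exactly ci elements from block i.
Number of bases = product of C(|Si|, ci).
= C(3,2) * C(6,1)
= 3 * 6
= 18.

18


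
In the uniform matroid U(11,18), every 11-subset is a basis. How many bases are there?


Bases of U(11,18) are all 11-element subsets of the 18-element ground set.
Number of bases = C(18,11).
C(18,11) = 18! / (11! * 7!) = 31824.

31824


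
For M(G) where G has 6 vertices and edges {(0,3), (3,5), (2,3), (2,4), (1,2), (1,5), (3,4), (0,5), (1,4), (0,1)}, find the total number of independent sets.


An independent set in a graphic matroid is an acyclic edge subset.
G has 6 vertices and 10 edges.
Enumerate all 2^10 = 1024 subsets, checking for acyclicity.
Total independent sets = 476.

476
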